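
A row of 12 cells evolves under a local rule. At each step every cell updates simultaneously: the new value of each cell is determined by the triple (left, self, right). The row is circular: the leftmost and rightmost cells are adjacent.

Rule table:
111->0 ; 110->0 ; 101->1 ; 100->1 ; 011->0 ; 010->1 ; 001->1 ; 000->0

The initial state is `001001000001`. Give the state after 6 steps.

111111100011
000000010100
000000111110
000001000001
100011100011
010100010100

010100010100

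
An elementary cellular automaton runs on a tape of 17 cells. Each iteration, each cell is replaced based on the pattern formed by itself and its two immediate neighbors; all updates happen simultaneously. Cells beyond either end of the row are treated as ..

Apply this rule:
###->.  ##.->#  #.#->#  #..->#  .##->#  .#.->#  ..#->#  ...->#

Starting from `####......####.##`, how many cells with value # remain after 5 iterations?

13

#..########..####
####......####..#
#..########..####  (repeats iteration 1; period 2)
iteration 5: #..########..####
count of #: 13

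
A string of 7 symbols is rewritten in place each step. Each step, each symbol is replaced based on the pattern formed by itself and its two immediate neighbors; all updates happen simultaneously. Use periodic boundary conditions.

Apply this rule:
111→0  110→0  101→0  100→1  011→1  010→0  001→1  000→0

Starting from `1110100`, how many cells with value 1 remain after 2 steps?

3

1000011
0100110
count of 1: 3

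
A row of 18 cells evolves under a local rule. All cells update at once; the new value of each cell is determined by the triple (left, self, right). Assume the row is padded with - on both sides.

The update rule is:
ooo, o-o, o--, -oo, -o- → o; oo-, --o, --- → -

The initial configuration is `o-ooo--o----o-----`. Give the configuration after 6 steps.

oooo-ooo-oooo-ooo-

oooo-o-oo---oo----
ooo-oooo-o--o-o---
oo-oooo-ooo-oooo--
o-oooo-ooo-oooo-o-
ooooo-ooo-oooo-ooo
oooo-ooo-oooo-ooo-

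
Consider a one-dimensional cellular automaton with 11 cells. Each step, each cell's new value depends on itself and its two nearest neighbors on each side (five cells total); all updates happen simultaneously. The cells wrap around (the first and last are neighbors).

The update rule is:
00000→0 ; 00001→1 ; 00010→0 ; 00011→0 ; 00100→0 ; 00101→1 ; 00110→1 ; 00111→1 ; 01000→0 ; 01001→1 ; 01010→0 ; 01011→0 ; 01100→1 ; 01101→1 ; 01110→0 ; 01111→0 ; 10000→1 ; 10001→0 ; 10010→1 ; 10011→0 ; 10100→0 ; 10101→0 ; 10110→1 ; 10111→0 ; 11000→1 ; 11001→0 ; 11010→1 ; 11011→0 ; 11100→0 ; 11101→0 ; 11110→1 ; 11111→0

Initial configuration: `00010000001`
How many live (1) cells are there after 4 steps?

00000100100
00010011001
00001011010
10101011100
count of 1: 6

6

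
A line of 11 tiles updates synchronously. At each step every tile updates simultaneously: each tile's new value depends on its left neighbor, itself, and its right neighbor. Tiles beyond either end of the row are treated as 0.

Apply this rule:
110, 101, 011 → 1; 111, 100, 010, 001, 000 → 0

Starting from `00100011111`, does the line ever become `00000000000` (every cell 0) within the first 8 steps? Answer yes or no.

step 1: 00000010001
step 2: 00000000000
all cells are 0 at step 2

yes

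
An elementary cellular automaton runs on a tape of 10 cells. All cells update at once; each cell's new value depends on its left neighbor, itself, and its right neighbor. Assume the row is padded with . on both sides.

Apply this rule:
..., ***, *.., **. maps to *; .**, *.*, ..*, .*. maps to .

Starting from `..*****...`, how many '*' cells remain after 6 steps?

4

step 1: *..*******
step 2: .*..******
step 3: ..*..*****
step 4: *..*..****
step 5: .*..*..***
step 6: ..*..*..**
count of *: 4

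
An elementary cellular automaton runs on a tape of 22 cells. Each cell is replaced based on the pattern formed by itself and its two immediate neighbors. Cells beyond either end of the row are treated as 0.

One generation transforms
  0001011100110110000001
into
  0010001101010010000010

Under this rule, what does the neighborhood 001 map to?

1

At position 2 the neighborhood is 001; the next row has 1 there.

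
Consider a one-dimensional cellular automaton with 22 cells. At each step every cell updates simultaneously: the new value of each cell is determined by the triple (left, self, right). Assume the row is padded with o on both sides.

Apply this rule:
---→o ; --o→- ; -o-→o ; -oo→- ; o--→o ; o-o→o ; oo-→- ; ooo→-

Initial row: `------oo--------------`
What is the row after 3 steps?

oooo---ooooooooooooo--

ooooo---ooooooooooooo-
-----oo--------------o
oooo---ooooooooooooo--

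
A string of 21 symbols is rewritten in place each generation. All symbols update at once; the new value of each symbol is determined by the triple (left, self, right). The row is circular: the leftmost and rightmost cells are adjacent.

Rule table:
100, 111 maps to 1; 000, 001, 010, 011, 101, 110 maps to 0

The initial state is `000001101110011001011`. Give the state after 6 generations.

000001000000000010001

100000000101000100000
010000000000100010000
001000000000010001000
000100000000001000100
000010000000000100010
000001000000000010001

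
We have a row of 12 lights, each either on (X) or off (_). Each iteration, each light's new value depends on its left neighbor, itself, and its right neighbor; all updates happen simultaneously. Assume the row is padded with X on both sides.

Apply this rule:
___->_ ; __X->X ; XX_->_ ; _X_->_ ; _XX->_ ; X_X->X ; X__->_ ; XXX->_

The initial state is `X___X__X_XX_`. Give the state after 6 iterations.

___X__X_X__X
__X__X_X__X_
_X__X_X__X_X
X__X_X__X_X_
__X_X__X_X_X
_X_X__X_X_X_

_X_X__X_X_X_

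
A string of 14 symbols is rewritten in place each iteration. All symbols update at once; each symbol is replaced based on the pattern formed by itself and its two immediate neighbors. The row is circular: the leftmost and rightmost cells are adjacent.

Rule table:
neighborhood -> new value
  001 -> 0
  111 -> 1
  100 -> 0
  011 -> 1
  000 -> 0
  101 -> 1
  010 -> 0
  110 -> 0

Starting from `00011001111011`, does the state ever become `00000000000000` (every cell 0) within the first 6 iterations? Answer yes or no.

yes

iteration 1: 00010001110110
iteration 2: 00000001101100
iteration 3: 00000001011000
iteration 4: 00000000110000
iteration 5: 00000000100000
iteration 6: 00000000000000
all cells are 0 at iteration 6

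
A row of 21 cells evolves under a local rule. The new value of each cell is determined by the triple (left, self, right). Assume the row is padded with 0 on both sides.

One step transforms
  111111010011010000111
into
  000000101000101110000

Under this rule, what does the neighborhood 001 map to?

At position 9 the neighborhood is 001; the next row has 0 there.

0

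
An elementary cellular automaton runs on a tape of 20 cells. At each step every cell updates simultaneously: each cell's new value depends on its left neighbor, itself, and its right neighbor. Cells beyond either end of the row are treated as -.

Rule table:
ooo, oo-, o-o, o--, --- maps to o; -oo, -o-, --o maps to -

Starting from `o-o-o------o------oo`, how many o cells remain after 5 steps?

12

-o-o-ooooo--ooooo--o
--o-o-ooooo--ooooo--
o--o-o-ooooo--oooooo
-o--o-o-ooooo--ooooo
--o--o-o-ooooo--oooo
count of o: 12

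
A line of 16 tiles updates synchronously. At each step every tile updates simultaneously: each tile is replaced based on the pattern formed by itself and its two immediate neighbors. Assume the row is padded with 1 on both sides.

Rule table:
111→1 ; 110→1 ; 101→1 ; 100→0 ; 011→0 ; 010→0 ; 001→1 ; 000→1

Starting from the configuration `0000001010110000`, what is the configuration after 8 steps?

0111110101010111
1011111010101011
1101111101010101
1110111110101010
1111011111010101
1111101111101010
1111110111110101
1111111011111010

1111111011111010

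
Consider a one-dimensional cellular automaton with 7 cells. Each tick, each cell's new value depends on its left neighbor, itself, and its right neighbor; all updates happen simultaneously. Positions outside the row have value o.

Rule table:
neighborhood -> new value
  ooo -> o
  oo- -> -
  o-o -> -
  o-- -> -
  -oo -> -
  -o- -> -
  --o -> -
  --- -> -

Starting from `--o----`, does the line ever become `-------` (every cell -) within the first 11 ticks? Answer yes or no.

-------
all cells are - at tick 1

yes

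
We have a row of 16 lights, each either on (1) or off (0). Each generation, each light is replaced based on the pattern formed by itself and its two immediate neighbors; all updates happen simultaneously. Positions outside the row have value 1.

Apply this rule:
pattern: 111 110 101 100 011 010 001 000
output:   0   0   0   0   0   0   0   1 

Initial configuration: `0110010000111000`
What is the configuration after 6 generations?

0111110000111000

0000000110000010
0111110000111000
0000000110000010  (repeats generation 1; period 2)
generation 6: 0111110000111000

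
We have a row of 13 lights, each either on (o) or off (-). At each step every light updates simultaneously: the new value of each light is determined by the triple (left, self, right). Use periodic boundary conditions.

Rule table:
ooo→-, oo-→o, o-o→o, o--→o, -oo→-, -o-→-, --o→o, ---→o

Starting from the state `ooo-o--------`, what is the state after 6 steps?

-oo-------ooo

--oo-oooooooo
oo-oo-------o
-oo-oooooooo-
o-oo-------oo
oo-oooooooo--
-oo-------ooo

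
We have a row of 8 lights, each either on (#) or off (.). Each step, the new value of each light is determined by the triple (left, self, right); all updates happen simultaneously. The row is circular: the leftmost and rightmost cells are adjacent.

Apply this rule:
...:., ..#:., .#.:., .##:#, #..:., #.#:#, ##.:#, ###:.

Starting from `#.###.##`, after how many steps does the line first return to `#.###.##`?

2

step 1: ###.###.
step 2: #.###.##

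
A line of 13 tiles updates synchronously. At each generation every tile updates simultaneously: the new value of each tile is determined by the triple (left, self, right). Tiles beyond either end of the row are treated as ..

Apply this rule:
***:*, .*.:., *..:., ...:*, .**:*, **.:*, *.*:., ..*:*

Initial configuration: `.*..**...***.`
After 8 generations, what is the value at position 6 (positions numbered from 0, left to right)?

.

generation 1: *..***.*****.
generation 2: ..****.*****.
generation 3: ******.*****.
generation 4: ******.*****.  (fixed point — unchanged through generation 8)
position 6 holds .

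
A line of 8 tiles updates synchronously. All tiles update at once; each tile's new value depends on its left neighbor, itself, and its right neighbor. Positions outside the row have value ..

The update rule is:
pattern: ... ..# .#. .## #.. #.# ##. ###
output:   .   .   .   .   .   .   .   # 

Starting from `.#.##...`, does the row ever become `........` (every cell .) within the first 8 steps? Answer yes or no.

yes

........
all cells are . at step 1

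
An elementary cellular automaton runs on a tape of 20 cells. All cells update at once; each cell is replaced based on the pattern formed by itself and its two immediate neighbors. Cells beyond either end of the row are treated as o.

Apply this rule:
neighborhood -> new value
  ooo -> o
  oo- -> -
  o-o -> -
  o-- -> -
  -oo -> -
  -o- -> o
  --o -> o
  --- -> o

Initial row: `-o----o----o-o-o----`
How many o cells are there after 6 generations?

-o-oooo-oooo-o-o-ooo
-o--oo---oo--o-o--oo
-o-o---oo---oo-o-o-o
-o-o-oo---oo---o-o--
-o-o----oo---ooo-o-o
-o-o-ooo---oo-o--o--
count of o: 9

9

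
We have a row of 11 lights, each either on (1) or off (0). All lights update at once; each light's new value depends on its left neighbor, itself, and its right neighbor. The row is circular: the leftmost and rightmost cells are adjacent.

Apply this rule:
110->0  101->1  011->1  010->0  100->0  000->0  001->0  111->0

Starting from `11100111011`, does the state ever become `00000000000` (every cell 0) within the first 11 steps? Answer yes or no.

00000100110
00000000100
00000000000
all cells are 0 at step 3

yes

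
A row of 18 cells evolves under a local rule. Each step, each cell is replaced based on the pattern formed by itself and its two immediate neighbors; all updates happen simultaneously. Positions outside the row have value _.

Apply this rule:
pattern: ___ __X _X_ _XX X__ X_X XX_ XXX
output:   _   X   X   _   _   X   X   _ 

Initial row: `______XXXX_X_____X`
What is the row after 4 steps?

__XXXXX_XX_X_X___X

_____X___XXX____XX
____XX__X__X___X_X
___X_X_XX_XX__XXXX
__XXXXX_XX_X_X___X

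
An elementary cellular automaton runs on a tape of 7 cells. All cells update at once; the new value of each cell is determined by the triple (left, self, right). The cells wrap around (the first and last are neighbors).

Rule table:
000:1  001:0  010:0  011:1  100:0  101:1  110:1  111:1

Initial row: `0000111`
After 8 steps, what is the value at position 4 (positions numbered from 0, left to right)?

1

step 1: 0110111
step 2: 1111111
step 3: 1111111  (fixed point — unchanged through step 8)
position 4 holds 1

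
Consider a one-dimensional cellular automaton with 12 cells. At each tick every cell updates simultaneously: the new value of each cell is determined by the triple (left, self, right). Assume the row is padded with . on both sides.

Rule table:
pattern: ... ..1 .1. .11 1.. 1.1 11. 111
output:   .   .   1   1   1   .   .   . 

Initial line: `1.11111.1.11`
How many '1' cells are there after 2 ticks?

tick 1: 1.1.....1.1.
tick 2: 1.11....1.11
count of 1: 6

6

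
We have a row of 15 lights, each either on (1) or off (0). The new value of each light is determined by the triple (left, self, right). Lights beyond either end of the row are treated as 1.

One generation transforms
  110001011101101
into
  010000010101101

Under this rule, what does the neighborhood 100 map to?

At position 2 the neighborhood is 100; the next row has 0 there.

0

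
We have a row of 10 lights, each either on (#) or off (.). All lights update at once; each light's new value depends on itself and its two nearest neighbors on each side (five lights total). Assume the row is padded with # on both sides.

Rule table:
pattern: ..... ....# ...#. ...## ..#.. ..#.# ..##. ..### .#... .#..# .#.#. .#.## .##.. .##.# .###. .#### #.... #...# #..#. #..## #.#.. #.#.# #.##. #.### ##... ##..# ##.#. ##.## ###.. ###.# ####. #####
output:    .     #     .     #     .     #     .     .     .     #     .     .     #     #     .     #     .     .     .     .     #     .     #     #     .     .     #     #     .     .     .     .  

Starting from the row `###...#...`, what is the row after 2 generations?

.......##.

.........#
.......##.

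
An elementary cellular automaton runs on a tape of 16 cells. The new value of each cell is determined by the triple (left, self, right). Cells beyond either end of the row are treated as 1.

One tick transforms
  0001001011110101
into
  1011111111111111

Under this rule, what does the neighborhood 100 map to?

At position 0 the neighborhood is 100; the next row has 1 there.

1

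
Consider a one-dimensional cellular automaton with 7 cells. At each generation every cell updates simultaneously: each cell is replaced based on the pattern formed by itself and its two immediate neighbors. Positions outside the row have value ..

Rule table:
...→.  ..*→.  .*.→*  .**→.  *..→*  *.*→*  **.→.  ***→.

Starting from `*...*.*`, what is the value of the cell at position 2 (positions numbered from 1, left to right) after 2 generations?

.

**..***
..*....
position 2 holds .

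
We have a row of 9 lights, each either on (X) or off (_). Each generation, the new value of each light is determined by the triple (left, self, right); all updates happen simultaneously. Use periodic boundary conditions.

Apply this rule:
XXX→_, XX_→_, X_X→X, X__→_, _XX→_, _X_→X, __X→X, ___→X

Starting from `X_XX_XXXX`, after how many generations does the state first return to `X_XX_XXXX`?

18

_X__X____
XX_XX_XXX
__X__X___
XXX_XX_XX
___X__X__
XXXX_XX_X
____X__X_
XXXXX_XX_
_____X__X
_XXXXX_XX
X_____X__
X_XXXXX_X
_X_____X_
XX_XXXXX_
__X_____X
_XX_XXXXX
X__X_____
X_XX_XXXX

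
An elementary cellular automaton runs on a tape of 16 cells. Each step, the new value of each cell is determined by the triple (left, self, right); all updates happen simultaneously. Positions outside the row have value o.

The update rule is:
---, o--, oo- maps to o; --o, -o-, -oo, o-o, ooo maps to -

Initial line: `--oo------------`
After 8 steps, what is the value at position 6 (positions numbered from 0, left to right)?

-

step 1: o--oooooooooooo-
step 2: oo------------o-
step 3: -oooooooooooo---
step 4: ------------ooo-
step 5: ooooooooooo---o-
step 6: ----------ooo---
step 7: ooooooooo---ooo-
step 8: --------ooo---o-
position 6 holds -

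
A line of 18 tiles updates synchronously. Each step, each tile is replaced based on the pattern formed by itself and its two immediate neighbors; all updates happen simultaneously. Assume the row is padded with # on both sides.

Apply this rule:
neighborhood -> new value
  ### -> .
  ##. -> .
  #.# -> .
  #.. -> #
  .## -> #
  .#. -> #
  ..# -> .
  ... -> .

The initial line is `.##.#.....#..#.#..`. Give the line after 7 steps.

step 1: .#..##....##.#.##.
step 2: .##.#.#...#..#.#..
step 3: .#..#.##..##.#.##.
step 4: .##.#.#.#.#..#.#..
step 5: .#..#.#.#.##.#.##.
step 6: .##.#.#.#.#..#.#..  (repeats step 4; period 2)
step 7: .#..#.#.#.##.#.##.

.#..#.#.#.##.#.##.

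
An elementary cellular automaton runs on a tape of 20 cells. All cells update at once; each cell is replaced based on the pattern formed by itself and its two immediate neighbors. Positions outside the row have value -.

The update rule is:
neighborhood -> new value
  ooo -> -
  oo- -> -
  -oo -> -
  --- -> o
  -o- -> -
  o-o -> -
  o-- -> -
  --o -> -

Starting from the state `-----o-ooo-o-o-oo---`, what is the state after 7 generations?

oooo--------------oo

oooo--------------oo
-----oooooooooooo---
oooo--------------oo  (repeats generation 1; period 2)
generation 7: oooo--------------oo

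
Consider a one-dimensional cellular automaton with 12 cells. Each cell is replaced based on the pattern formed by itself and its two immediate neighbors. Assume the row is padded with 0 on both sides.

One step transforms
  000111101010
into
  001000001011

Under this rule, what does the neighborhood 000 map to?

0

At position 0 the neighborhood is 000; the next row has 0 there.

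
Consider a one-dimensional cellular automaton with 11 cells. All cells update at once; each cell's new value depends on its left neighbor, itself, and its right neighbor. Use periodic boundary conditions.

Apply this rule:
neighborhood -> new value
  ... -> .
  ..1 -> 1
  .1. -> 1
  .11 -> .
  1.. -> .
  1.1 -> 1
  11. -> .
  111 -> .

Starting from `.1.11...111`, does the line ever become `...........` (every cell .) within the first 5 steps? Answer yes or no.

111....1...
......11..1
.....1...11
....11..1..
...1...11..
step 5 is ...1...11.., still not uniform .

no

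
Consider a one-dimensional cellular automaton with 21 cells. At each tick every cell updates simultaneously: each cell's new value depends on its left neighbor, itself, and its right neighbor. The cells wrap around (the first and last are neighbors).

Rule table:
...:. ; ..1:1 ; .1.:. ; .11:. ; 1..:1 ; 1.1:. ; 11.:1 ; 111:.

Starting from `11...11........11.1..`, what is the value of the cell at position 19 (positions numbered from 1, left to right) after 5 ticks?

.11.1.11......1.1..11
..1....11....1...11.1
11.1..1.11..1.1.1.1..
.1..11...111.......11
..11.11.1..11.....1.1
position 19 holds 1

1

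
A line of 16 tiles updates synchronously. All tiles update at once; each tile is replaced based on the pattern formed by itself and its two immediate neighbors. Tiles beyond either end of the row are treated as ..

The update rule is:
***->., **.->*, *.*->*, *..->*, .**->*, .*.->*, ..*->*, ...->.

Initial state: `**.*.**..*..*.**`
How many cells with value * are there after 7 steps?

6

****************
*..............*
**............**
***..........***
*.**........**.*
*****......*****
*...**....**...*
count of *: 6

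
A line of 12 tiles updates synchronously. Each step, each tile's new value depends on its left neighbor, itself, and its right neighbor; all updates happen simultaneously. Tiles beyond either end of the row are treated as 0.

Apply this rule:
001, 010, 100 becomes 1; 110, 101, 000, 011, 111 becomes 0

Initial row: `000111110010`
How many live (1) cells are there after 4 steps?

step 1: 001000001111
step 2: 011100010000
step 3: 100010111000
step 4: 110110000100
count of 1: 5

5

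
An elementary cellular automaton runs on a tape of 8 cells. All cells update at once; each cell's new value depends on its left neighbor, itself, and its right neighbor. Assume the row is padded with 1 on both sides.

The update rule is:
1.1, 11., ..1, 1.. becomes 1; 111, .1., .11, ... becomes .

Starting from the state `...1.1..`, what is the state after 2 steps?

1.1.1.11
11.1.1..

11.1.1..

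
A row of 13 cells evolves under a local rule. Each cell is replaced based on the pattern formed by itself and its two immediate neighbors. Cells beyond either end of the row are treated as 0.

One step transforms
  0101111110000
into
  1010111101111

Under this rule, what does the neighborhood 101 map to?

1

At position 2 the neighborhood is 101; the next row has 1 there.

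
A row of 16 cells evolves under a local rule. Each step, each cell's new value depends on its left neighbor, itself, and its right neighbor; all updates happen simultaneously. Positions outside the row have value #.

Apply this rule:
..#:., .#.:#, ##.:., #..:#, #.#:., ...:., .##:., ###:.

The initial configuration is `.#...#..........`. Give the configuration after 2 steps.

.##..##.........
...#...#........

...#...#........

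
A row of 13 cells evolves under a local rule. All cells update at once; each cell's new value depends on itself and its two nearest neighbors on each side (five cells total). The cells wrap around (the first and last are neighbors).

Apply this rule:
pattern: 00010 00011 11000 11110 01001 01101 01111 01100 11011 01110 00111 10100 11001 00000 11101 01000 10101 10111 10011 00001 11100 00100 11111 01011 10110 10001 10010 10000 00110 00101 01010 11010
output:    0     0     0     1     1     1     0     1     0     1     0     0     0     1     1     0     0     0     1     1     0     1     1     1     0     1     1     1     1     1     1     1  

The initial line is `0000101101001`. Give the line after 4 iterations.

0001111111111

0110110110111
0010010010011
0111111111111
0001111111111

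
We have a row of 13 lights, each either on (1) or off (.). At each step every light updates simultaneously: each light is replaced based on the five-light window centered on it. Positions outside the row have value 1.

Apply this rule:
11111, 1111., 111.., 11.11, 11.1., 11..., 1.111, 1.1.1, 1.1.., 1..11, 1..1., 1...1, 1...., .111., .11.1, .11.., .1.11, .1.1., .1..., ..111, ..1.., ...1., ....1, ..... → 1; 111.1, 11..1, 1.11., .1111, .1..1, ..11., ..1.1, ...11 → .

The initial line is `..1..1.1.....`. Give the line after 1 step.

.11.1.111111.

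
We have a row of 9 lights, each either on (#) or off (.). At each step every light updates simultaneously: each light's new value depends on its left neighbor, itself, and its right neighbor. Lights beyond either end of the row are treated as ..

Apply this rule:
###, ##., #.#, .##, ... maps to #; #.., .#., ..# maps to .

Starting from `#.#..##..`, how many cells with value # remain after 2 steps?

4

.#...##.#
...#.###.
count of #: 4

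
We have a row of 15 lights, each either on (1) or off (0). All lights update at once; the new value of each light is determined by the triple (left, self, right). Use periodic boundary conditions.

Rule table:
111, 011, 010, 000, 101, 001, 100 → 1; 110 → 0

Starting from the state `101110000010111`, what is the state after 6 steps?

111111111101110

011101111111111
111011111111110
110111111111101
101111111111011
011111111110111
111111111101110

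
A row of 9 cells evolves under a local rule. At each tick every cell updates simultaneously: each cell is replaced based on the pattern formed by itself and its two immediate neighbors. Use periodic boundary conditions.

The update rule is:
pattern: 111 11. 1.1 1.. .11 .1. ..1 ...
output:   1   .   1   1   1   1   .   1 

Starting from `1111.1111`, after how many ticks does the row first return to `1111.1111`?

9

111.11111
11.111111
1.1111111
.11111111
11111111.
1111111.1
111111.11
11111.111
1111.1111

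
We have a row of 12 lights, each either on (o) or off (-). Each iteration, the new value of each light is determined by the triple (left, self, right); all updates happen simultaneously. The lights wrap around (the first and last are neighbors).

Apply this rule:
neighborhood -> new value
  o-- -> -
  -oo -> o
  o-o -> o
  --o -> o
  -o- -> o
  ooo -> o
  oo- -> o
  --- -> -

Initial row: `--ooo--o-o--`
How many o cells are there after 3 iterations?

-oooo-oooo--
oooooooooo--
oooooooooo-o
count of o: 11

11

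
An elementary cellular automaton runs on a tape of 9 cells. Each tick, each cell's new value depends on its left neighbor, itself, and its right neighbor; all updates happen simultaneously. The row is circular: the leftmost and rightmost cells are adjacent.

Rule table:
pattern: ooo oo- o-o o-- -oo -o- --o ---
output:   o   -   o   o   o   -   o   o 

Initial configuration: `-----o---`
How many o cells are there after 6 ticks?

ooooo-ooo
oooo-oooo
ooo-ooooo
oo-oooooo
o-ooooooo
-oooooooo
count of o: 8

8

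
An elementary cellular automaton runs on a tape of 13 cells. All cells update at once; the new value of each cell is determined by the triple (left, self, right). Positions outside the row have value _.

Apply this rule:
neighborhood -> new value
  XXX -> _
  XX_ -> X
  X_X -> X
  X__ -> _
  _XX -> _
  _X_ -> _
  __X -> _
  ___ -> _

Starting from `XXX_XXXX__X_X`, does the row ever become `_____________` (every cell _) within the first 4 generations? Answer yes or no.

yes

__XX___X___X_
___X_________
_____________
all cells are _ at generation 3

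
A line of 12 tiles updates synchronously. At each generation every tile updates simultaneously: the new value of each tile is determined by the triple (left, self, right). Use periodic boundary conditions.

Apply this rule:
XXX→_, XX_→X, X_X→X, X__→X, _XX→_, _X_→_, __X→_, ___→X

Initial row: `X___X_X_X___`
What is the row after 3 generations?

X__XX__X_X_X

_XX__X_X_XX_
__XX__X_X_XX
X__XX__X_X_X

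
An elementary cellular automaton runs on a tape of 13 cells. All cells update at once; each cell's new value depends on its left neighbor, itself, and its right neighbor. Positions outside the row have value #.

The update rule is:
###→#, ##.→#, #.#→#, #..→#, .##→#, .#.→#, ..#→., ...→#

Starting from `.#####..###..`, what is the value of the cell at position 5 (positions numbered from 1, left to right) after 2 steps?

#######.####.
#############
position 5 holds #

#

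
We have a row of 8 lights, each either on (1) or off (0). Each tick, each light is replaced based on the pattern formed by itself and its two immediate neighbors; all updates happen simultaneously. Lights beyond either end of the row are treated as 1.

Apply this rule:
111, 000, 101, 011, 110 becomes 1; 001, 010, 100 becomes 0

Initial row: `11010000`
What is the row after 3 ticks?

11100110
11100111
11100111

11100111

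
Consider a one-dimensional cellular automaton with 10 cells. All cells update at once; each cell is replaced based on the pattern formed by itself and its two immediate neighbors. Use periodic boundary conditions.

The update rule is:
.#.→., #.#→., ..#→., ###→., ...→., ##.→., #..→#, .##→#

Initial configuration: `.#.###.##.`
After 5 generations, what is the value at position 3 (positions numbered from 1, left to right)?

generation 1: ...#...#.#
generation 2: #...#.....
generation 3: .#...#....
generation 4: ..#...#...
generation 5: ...#...#..
position 3 holds .

.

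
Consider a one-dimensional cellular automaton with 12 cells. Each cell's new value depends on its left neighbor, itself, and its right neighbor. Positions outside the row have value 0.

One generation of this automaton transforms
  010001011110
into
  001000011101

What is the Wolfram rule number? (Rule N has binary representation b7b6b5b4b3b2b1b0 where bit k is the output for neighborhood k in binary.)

152

position 8: 111 → 1  (bit 7 = 1)
position 10: 110 → 0  (bit 6 = 0)
position 6: 101 → 0  (bit 5 = 0)
position 2: 100 → 1  (bit 4 = 1)
position 7: 011 → 1  (bit 3 = 1)
position 1: 010 → 0  (bit 2 = 0)
position 0: 001 → 0  (bit 1 = 0)
position 3: 000 → 0  (bit 0 = 0)
bits b7..b0 = 10011000 = 152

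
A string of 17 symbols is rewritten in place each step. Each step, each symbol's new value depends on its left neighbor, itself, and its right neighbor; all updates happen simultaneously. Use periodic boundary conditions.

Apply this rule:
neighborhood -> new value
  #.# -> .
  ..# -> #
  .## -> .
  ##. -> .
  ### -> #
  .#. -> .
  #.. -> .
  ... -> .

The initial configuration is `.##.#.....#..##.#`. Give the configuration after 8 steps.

.........#..#....
........#..#.....
.......#..#......
......#..#.......
.....#..#........
....#..#.........
...#..#..........
..#..#...........

..#..#...........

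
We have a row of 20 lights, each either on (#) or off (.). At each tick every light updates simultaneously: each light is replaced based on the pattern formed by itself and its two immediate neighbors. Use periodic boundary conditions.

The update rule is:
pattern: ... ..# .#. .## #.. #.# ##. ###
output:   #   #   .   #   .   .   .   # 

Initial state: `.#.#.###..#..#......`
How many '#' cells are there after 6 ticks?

#....##..#..#..#####
..####..#..#..######
.####..#..#..######.
####..#..#..######..
###..#..#..######..#
##..#..#..######..##
count of #: 12

12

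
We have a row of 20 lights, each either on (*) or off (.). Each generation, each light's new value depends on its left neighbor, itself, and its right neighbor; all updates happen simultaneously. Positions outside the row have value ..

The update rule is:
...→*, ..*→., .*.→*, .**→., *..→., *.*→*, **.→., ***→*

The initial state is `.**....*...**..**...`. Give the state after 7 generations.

.*.....**..*.**.....

generation 1: ....**.*.*........**
generation 2: ***...****.******...
generation 3: .*..*..**.*.****..**
generation 4: .*..*....***.**.....
generation 5: .*..*.**..*.*...****
generation 6: .*..**....***.*..**.
generation 7: .*.....**..*.**.....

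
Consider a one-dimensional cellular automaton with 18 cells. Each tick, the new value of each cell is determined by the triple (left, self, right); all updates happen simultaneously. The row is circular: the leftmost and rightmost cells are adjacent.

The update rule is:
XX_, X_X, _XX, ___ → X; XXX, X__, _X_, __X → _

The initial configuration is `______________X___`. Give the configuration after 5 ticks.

tick 1: XXXXXXXXXXXXX___XX
tick 2: ____________X_X_X_
tick 3: XXXXXXXXXXX__X_X__
tick 4: X_________X___X___
tick 5: __XXXXXXX___X___X_

__XXXXXXX___X___X_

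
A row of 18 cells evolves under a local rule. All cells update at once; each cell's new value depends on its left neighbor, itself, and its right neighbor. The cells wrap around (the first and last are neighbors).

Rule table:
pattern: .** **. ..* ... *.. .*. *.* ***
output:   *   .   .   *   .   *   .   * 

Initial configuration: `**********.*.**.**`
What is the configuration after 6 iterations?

****...*.*.*.*..**

*********..*.*..**
********...*.*..**
*******..*.*.*..**
******...*.*.*..**
*****..*.*.*.*..**
****...*.*.*.*..**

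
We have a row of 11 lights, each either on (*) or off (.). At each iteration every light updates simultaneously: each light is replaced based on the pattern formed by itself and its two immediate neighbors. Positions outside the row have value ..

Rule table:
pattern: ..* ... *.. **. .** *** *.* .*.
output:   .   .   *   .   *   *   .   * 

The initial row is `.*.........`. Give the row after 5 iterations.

iteration 1: .**........
iteration 2: .*.*.......
iteration 3: .*.**......
iteration 4: .*.*.*.....
iteration 5: .*.*.**....

.*.*.**....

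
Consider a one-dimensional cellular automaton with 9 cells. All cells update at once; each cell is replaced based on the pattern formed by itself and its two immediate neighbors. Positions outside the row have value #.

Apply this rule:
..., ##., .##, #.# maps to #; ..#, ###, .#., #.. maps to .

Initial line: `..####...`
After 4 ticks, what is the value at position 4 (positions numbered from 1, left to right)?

.

..#..#.#.
......#.#
.####..##
##..#..#.
position 4 holds .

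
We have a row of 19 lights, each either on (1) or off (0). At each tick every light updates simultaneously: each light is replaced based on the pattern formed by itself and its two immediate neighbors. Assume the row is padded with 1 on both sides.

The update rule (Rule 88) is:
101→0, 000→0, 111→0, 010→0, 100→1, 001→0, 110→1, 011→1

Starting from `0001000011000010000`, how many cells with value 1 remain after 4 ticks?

tick 1: 1000100011100001000
tick 2: 1100010010110000100
tick 3: 0110001000111000010
tick 4: 0111000100101100000
count of 1: 7

7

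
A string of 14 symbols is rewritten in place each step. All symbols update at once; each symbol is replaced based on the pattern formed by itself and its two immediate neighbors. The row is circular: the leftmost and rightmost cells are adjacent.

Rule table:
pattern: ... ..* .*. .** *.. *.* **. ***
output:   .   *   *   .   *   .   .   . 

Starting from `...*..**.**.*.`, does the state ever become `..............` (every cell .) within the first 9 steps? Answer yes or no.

..****......**
**....*....*..
..*..***..****
*****...**....
.....*.*..*..*
*...**.*******
.*.*..........
**.**.........
.....*.......*
step 9 is .....*.......*, still not uniform .

no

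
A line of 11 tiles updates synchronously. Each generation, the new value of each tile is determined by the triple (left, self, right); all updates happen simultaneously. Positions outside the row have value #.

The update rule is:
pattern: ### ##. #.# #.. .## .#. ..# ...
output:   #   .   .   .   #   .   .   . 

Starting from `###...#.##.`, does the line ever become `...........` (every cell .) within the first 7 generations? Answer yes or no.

yes

generation 1: ##......#..
generation 2: #..........
generation 3: ...........
all cells are . at generation 3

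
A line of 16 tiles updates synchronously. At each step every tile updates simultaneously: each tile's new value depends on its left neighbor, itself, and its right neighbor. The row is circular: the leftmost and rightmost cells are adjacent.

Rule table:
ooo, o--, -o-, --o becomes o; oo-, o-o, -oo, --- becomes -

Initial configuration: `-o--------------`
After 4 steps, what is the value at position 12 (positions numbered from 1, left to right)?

-

step 1: ooo-------------
step 2: -o-o-----------o
step 3: -o-oo---------oo
step 4: -o---o-------o--
position 12 holds -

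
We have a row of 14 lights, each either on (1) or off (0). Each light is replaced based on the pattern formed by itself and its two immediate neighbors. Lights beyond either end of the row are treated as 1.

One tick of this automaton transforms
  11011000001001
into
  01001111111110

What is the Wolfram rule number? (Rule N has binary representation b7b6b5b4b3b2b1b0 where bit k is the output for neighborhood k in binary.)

87

position 0: 111 → 0  (bit 7 = 0)
position 1: 110 → 1  (bit 6 = 1)
position 2: 101 → 0  (bit 5 = 0)
position 5: 100 → 1  (bit 4 = 1)
position 3: 011 → 0  (bit 3 = 0)
position 10: 010 → 1  (bit 2 = 1)
position 9: 001 → 1  (bit 1 = 1)
position 6: 000 → 1  (bit 0 = 1)
bits b7..b0 = 01010111 = 87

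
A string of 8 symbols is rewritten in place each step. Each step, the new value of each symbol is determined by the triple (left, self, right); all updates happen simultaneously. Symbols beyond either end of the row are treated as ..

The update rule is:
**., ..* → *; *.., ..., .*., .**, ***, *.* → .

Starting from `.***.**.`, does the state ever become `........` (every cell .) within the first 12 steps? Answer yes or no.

step 1: *..*..*.
step 2: ..*..*..
step 3: .*..*...
step 4: *..*....
step 5: ..*.....
step 6: .*......
step 7: *.......
step 8: ........
all cells are . at step 8

yes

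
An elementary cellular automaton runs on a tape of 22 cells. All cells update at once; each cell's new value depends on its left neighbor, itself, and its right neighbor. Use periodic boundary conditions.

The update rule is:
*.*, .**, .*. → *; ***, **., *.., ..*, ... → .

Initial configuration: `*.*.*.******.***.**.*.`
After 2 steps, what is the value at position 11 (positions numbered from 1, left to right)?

step 1: *******.....**..**.***
step 2: ............*...*.**..
position 11 holds .

.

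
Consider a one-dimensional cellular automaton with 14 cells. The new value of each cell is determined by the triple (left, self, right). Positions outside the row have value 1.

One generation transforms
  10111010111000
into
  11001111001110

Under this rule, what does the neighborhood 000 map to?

1

At position 12 the neighborhood is 000; the next row has 1 there.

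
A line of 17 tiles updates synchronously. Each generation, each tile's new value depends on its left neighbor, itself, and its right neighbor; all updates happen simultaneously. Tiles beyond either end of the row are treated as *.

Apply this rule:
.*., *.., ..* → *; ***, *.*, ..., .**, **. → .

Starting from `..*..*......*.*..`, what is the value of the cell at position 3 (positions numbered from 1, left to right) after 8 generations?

*******....**.***
.......*..*......
*.....******....*
.*...*......*..*.
.**.***....*****.
.......*..*......  (repeats generation 2; period 4)
generation 8: .*...*......*..*.
position 3 holds .

.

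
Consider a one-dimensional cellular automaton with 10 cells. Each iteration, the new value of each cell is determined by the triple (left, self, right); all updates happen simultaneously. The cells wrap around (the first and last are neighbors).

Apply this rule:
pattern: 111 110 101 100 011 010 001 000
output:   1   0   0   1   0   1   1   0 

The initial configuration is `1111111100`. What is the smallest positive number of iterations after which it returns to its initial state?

6

0111111011
0011110000
0101101000
1100001100
0010010011
1111111100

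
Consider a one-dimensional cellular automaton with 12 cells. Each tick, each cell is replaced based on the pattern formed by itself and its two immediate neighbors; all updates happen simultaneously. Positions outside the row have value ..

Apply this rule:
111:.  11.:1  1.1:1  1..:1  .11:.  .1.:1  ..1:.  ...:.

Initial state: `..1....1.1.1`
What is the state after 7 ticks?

tick 1: ..11...11111
tick 2: ...11......1
tick 3: ....11.....1
tick 4: .....11....1
tick 5: ......11...1
tick 6: .......11..1
tick 7: ........11.1

........11.1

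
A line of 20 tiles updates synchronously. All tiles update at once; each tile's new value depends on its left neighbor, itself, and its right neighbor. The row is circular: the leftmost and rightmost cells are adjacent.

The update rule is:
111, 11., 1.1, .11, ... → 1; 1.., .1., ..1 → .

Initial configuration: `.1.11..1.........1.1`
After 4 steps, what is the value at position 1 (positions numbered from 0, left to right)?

1

1.111....1111111..1.
.1111.11.1111111...1
1111111111111111.1..
11111111111111111...
position 1 holds 1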